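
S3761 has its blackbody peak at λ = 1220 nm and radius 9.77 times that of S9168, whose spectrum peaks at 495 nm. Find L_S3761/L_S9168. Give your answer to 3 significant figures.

Wien's law gives T ∝ 1/λ_max, so T_S3761/T_S9168 = λ_S9168/λ_S3761 = 495/1220 = 0.4057.
Then L ∝ R²T⁴ gives L_S3761/L_S9168 = (9.77)² × (0.4057)⁴ = 95.45 × 0.02710 = 2.587.

2.59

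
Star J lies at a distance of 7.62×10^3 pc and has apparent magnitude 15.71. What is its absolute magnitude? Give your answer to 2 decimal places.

M = m − 5 log₁₀(d/10 pc) = 15.71 − 5 log₁₀(7.62×10^3/10)
  = 15.71 − 5 × 2.882 = 15.71 − 14.41 = 1.30.

1.30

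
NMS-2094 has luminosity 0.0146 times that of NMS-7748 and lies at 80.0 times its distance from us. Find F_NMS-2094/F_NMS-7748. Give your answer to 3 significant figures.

2.28×10^-6

F = L/(4πd²), so F_NMS-2094/F_NMS-7748 = (L_NMS-2094/L_NMS-7748) / (d_NMS-2094/d_NMS-7748)²
= 0.0146 / (80.0)² = 0.0146 / 6400 = 2.281×10^-6.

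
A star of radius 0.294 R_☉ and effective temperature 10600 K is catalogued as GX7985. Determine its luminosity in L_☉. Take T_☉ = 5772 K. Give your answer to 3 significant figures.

0.983 L_☉

L/L_☉ = (R/R_☉)² (T/T_☉)⁴ = (0.294)² × (10600/5772)⁴
       = 0.08644 × (1.836)⁴ = 0.08644 × 11.37 = 0.9831.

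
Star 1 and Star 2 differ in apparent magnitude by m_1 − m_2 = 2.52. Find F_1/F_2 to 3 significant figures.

F_1/F_2 = 10^(−(m_1 − m_2)/2.5) = 10^(-2.52/2.5) = 10^-1.008 = 0.09817.

0.0982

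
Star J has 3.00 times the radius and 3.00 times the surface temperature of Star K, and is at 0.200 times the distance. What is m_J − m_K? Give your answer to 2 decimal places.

L_J/L_K = (3.00)²(3.00)⁴ = 729.0.
F_J/F_K = (L_J/L_K)/(d_J/d_K)² = 729.0/0.04000 = 1.822×10^4.
m_J − m_K = −2.5 log₁₀(1.822×10^4) = -10.65.

-10.65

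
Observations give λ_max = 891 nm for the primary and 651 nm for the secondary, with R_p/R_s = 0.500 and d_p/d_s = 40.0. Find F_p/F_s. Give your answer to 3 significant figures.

4.45×10^-5

Wien's law: T_p/T_s = λ_s/λ_p = 651/891 = 0.7306.
L_p/L_s = (R_p/R_s)²(T_p/T_s)⁴ = (0.500)²(0.7306)⁴ = 0.07124.
F_p/F_s = (L_p/L_s)/(d_p/d_s)² = 0.07124/(40.0)² = 4.453×10^-5.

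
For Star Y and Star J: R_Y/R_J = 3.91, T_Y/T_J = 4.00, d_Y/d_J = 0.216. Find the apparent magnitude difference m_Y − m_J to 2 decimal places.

L_Y/L_J = (3.91)²(4.00)⁴ = 3914.
F_Y/F_J = (L_Y/L_J)/(d_Y/d_J)² = 3914/0.04666 = 8.389×10^4.
m_Y − m_J = −2.5 log₁₀(8.389×10^4) = -12.31.

-12.31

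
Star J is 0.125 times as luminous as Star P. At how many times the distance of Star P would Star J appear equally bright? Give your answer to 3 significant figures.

0.354

Equal flux requires L_J/d_J² = L_P/d_P², so d_J/d_P = √(L_J/L_P)
= √(0.125) = 0.3536.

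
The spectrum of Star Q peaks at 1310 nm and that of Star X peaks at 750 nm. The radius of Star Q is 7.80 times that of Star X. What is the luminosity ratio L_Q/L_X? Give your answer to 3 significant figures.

6.54

Wien's law gives T ∝ 1/λ_max, so T_Q/T_X = λ_X/λ_Q = 750/1310 = 0.5725.
Then L ∝ R²T⁴ gives L_Q/L_X = (7.80)² × (0.5725)⁴ = 60.84 × 0.1074 = 6.537.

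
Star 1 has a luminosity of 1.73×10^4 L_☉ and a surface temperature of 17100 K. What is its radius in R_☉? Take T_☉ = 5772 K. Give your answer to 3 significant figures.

R/R_☉ = √(L/L_☉) / (T/T_☉)² = √(1.73×10^4) / (2.963)²
       = 131.5 / 8.777 = 14.99.

15.0 R_☉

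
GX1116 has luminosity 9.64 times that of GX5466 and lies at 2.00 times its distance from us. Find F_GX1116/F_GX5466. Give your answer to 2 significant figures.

F = L/(4πd²), so F_GX1116/F_GX5466 = (L_GX1116/L_GX5466) / (d_GX1116/d_GX5466)²
= 9.64 / (2.00)² = 9.64 / 4.000 = 2.410.

2.4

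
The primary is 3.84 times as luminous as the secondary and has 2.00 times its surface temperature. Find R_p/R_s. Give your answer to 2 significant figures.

0.49

L ∝ R²T⁴ gives R ∝ √L / T², so
R_p/R_s = √(3.84) / (2.00)² = 1.960 / 4.000 = 0.4899.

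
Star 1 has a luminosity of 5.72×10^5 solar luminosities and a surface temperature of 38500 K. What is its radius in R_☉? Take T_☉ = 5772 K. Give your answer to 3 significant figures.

R/R_☉ = √(L/L_☉) / (T/T_☉)² = √(5.72×10^5) / (6.670)²
       = 756.3 / 44.49 = 17.00.

17.0 R_☉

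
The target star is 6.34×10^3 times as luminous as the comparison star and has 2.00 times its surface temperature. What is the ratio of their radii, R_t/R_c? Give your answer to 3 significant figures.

19.9

L ∝ R²T⁴ gives R ∝ √L / T², so
R_t/R_c = √(6.34×10^3) / (2.00)² = 79.62 / 4.000 = 19.91.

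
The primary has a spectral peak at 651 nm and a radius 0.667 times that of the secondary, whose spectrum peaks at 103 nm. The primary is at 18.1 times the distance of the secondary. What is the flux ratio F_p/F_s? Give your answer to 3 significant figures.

8.51×10^-7

Wien's law: T_p/T_s = λ_s/λ_p = 103/651 = 0.1582.
L_p/L_s = (R_p/R_s)²(T_p/T_s)⁴ = (0.667)²(0.1582)⁴ = 2.788×10^-4.
F_p/F_s = (L_p/L_s)/(d_p/d_s)² = 2.788×10^-4/(18.1)² = 8.510×10^-7.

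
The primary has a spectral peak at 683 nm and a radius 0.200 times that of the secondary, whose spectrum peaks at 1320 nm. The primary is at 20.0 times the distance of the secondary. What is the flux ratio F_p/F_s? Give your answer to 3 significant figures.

Wien's law: T_p/T_s = λ_s/λ_p = 1320/683 = 1.933.
L_p/L_s = (R_p/R_s)²(T_p/T_s)⁴ = (0.200)²(1.933)⁴ = 0.5580.
F_p/F_s = (L_p/L_s)/(d_p/d_s)² = 0.5580/(20.0)² = 0.001395.

0.00140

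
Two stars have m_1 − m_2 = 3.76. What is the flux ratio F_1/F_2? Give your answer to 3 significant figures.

F_1/F_2 = 10^(−(m_1 − m_2)/2.5) = 10^(-3.76/2.5) = 10^-1.504 = 0.03133.

0.0313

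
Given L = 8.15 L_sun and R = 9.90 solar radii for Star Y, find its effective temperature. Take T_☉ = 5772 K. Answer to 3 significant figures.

T/T_☉ = (L/L_☉)^(1/4) / (R/R_☉)^(1/2)
T = 5772 × (8.15)^(1/4) / √(9.90) = 5772 × 1.690 / 3.146 = 3100 K.

3.10×10^3 K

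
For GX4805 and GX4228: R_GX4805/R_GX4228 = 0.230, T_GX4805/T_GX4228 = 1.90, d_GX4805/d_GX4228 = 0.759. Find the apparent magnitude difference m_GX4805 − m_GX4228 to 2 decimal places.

-0.19

L_GX4805/L_GX4228 = (0.230)²(1.90)⁴ = 0.6894.
F_GX4805/F_GX4228 = (L_GX4805/L_GX4228)/(d_GX4805/d_GX4228)² = 0.6894/0.5761 = 1.197.
m_GX4805 − m_GX4228 = −2.5 log₁₀(1.197) = -0.19.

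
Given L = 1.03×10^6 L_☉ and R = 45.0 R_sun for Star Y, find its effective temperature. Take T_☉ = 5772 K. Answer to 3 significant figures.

T/T_☉ = (L/L_☉)^(1/4) / (R/R_☉)^(1/2)
T = 5772 × (1.03×10^6)^(1/4) / √(45.0) = 5772 × 31.86 / 6.708 = 2.741×10^4 K.

2.74×10^4 K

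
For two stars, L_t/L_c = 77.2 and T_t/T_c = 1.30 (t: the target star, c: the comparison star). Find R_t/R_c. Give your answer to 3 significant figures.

5.20

L ∝ R²T⁴ gives R ∝ √L / T², so
R_t/R_c = √(77.2) / (1.30)² = 8.786 / 1.690 = 5.199.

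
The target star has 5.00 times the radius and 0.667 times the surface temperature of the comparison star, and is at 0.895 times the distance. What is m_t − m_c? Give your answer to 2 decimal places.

L_t/L_c = (5.00)²(0.667)⁴ = 4.948.
F_t/F_c = (L_t/L_c)/(d_t/d_c)² = 4.948/0.8010 = 6.177.
m_t − m_c = −2.5 log₁₀(6.177) = -1.98.

-1.98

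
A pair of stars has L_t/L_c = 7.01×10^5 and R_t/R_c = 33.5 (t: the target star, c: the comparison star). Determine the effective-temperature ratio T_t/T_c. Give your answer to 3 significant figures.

5.00

L ∝ R²T⁴ gives T ∝ (L/R²)^(1/4), so
T_t/T_c = (7.01×10^5 / 33.5²)^(1/4) = (624.6)^(1/4) = 4.999.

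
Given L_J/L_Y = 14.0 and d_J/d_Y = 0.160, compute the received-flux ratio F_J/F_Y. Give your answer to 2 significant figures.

F = L/(4πd²), so F_J/F_Y = (L_J/L_Y) / (d_J/d_Y)²
= 14.0 / (0.160)² = 14.0 / 0.02560 = 546.9.

5.5×10^2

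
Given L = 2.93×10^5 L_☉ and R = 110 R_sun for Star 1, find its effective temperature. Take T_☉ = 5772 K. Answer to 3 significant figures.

1.28×10^4 K

T/T_☉ = (L/L_☉)^(1/4) / (R/R_☉)^(1/2)
T = 5772 × (2.93×10^5)^(1/4) / √(110) = 5772 × 23.27 / 10.49 = 1.280×10^4 K.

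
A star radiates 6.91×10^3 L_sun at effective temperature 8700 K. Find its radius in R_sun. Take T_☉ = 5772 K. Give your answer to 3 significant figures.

36.6 R_sun

R/R_☉ = √(L/L_☉) / (T/T_☉)² = √(6.91×10^3) / (1.507)²
       = 83.13 / 2.272 = 36.59.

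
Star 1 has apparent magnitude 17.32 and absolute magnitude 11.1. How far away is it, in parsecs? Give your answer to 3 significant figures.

m − M = 5 log₁₀(d/10 pc)
17.32 − (11.1) = 6.22 = 5 log₁₀(d/10)
d = 10 × 10^(6.22/5) = 10 × 10^1.244 = 175.4 pc.

175 pc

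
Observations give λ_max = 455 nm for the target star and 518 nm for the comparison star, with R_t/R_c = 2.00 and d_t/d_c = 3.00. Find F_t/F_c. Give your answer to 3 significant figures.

0.747

Wien's law: T_t/T_c = λ_c/λ_t = 518/455 = 1.138.
L_t/L_c = (R_t/R_c)²(T_t/T_c)⁴ = (2.00)²(1.138)⁴ = 6.719.
F_t/F_c = (L_t/L_c)/(d_t/d_c)² = 6.719/(3.00)² = 0.7466.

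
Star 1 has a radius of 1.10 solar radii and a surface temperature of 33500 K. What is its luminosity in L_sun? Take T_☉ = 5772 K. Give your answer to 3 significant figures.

L/L_☉ = (R/R_☉)² (T/T_☉)⁴ = (1.10)² × (33500/5772)⁴
       = 1.210 × (5.804)⁴ = 1.210 × 1135 = 1373.

1.37×10^3 L_sun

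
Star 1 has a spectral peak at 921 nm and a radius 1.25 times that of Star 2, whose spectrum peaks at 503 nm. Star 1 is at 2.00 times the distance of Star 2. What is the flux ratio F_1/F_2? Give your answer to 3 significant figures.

Wien's law: T_1/T_2 = λ_2/λ_1 = 503/921 = 0.5461.
L_1/L_2 = (R_1/R_2)²(T_1/T_2)⁴ = (1.25)²(0.5461)⁴ = 0.1390.
F_1/F_2 = (L_1/L_2)/(d_1/d_2)² = 0.1390/(2.00)² = 0.03475.

0.0348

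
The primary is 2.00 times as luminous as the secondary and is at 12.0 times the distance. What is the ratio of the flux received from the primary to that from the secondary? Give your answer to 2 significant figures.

F = L/(4πd²), so F_p/F_s = (L_p/L_s) / (d_p/d_s)²
= 2.00 / (12.0)² = 2.00 / 144.0 = 0.01389.

0.014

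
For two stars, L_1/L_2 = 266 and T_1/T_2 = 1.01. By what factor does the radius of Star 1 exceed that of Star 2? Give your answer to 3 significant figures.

L ∝ R²T⁴ gives R ∝ √L / T², so
R_1/R_2 = √(266) / (1.01)² = 16.31 / 1.020 = 15.99.

16.0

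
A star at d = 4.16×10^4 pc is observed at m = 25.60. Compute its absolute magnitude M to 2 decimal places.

M = m − 5 log₁₀(d/10 pc) = 25.60 − 5 log₁₀(4.16×10^4/10)
  = 25.60 − 5 × 3.619 = 25.60 − 18.10 = 7.50.

7.50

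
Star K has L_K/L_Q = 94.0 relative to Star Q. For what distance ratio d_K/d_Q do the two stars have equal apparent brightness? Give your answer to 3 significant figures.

Equal flux requires L_K/d_K² = L_Q/d_Q², so d_K/d_Q = √(L_K/L_Q)
= √(94.0) = 9.695.

9.70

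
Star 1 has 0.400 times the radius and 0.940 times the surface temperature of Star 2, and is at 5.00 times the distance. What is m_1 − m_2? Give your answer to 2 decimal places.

L_1/L_2 = (0.400)²(0.940)⁴ = 0.1249.
F_1/F_2 = (L_1/L_2)/(d_1/d_2)² = 0.1249/25.00 = 0.004997.
m_1 − m_2 = −2.5 log₁₀(0.004997) = 5.75.

5.75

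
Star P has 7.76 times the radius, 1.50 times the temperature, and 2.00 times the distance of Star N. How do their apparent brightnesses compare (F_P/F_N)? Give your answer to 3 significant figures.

76.2

L_P/L_N = (R_P/R_N)²(T_P/T_N)⁴ = (7.76)² × (1.50)⁴ = 304.9.
F_P/F_N = (L_P/L_N)/(d_P/d_N)² = 304.9 / (2.00)² = 76.21.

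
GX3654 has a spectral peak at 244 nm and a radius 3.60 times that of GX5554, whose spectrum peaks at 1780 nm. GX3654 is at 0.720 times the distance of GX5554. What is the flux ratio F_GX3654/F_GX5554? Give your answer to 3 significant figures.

Wien's law: T_GX3654/T_GX5554 = λ_GX5554/λ_GX3654 = 1780/244 = 7.295.
L_GX3654/L_GX5554 = (R_GX3654/R_GX5554)²(T_GX3654/T_GX5554)⁴ = (3.60)²(7.295)⁴ = 3.671×10^4.
F_GX3654/F_GX5554 = (L_GX3654/L_GX5554)/(d_GX3654/d_GX5554)² = 3.671×10^4/(0.720)² = 7.080×10^4.

7.08×10^4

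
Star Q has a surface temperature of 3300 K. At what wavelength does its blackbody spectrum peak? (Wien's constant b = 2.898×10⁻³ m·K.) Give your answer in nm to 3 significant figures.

878 nm

λ_max = b/T = 2.898×10⁻³ / 3300 = 8.78×10^-7 m = 878.2 nm.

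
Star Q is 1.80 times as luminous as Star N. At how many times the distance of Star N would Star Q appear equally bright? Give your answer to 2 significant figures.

1.3

Equal flux requires L_Q/d_Q² = L_N/d_N², so d_Q/d_N = √(L_Q/L_N)
= √(1.80) = 1.342.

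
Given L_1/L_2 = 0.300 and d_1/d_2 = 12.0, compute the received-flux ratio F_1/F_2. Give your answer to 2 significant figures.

F = L/(4πd²), so F_1/F_2 = (L_1/L_2) / (d_1/d_2)²
= 0.300 / (12.0)² = 0.300 / 144.0 = 0.002083.

0.0021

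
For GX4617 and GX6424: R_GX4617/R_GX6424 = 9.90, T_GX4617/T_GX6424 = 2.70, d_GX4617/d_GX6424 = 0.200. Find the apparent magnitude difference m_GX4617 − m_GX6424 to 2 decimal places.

-12.79

L_GX4617/L_GX6424 = (9.90)²(2.70)⁴ = 5209.
F_GX4617/F_GX6424 = (L_GX4617/L_GX6424)/(d_GX4617/d_GX6424)² = 5209/0.04000 = 1.302×10^5.
m_GX4617 − m_GX6424 = −2.5 log₁₀(1.302×10^5) = -12.79.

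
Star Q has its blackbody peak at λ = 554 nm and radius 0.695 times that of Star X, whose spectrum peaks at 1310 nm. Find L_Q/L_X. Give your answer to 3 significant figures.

Wien's law gives T ∝ 1/λ_max, so T_Q/T_X = λ_X/λ_Q = 1310/554 = 2.365.
Then L ∝ R²T⁴ gives L_Q/L_X = (0.695)² × (2.365)⁴ = 0.4830 × 31.26 = 15.10.

15.1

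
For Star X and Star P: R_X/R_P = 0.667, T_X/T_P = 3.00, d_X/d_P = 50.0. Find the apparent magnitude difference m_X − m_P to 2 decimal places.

L_X/L_P = (0.667)²(3.00)⁴ = 36.04.
F_X/F_P = (L_X/L_P)/(d_X/d_P)² = 36.04/2500 = 0.01441.
m_X − m_P = −2.5 log₁₀(0.01441) = 4.60.

4.60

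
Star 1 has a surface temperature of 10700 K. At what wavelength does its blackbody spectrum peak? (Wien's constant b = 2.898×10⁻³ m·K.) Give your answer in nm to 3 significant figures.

271 nm

λ_max = b/T = 2.898×10⁻³ / 10700 = 2.71×10^-7 m = 270.8 nm.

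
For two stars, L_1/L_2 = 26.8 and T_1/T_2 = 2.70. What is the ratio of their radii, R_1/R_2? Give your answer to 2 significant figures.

L ∝ R²T⁴ gives R ∝ √L / T², so
R_1/R_2 = √(26.8) / (2.70)² = 5.177 / 7.290 = 0.7101.

0.71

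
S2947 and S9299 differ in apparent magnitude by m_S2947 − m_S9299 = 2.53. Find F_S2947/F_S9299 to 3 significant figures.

F_S2947/F_S9299 = 10^(−(m_S2947 − m_S9299)/2.5) = 10^(-2.53/2.5) = 10^-1.012 = 0.09727.

0.0973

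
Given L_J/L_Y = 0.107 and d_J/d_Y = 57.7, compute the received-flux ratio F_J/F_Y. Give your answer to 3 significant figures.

3.21×10^-5

F = L/(4πd²), so F_J/F_Y = (L_J/L_Y) / (d_J/d_Y)²
= 0.107 / (57.7)² = 0.107 / 3329 = 3.214×10^-5.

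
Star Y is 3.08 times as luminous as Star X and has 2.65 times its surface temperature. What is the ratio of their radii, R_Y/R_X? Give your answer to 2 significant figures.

0.25

L ∝ R²T⁴ gives R ∝ √L / T², so
R_Y/R_X = √(3.08) / (2.65)² = 1.755 / 7.022 = 0.2499.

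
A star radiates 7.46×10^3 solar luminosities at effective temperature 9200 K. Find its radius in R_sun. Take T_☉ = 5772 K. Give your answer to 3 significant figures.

34.0 R_sun

R/R_☉ = √(L/L_☉) / (T/T_☉)² = √(7.46×10^3) / (1.594)²
       = 86.37 / 2.541 = 34.00.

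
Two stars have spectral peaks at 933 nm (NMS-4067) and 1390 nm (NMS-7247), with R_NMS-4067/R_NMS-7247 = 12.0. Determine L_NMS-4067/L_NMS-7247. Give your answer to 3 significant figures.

Wien's law gives T ∝ 1/λ_max, so T_NMS-4067/T_NMS-7247 = λ_NMS-7247/λ_NMS-4067 = 1390/933 = 1.490.
Then L ∝ R²T⁴ gives L_NMS-4067/L_NMS-7247 = (12.0)² × (1.490)⁴ = 144.0 × 4.926 = 709.4.

709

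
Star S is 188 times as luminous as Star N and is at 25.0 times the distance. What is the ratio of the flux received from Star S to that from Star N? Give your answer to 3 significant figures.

0.301

F = L/(4πd²), so F_S/F_N = (L_S/L_N) / (d_S/d_N)²
= 188 / (25.0)² = 188 / 625.0 = 0.3008.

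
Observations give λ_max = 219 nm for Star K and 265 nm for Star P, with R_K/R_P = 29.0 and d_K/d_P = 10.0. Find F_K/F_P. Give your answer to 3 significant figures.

Wien's law: T_K/T_P = λ_P/λ_K = 265/219 = 1.210.
L_K/L_P = (R_K/R_P)²(T_K/T_P)⁴ = (29.0)²(1.210)⁴ = 1803.
F_K/F_P = (L_K/L_P)/(d_K/d_P)² = 1803/(10.0)² = 18.03.

18.0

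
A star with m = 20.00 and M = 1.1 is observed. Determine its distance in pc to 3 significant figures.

m − M = 5 log₁₀(d/10 pc)
20.00 − (1.1) = 18.90 = 5 log₁₀(d/10)
d = 10 × 10^(18.90/5) = 10 × 10^3.780 = 6.026×10^4 pc.

6.03×10^4 pc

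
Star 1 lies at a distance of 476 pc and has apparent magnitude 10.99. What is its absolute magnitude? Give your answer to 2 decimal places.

M = m − 5 log₁₀(d/10 pc) = 10.99 − 5 log₁₀(476/10)
  = 10.99 − 5 × 1.678 = 10.99 − 8.39 = 2.60.

2.60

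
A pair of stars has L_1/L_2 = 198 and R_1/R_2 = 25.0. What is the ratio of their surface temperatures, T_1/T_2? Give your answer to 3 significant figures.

L ∝ R²T⁴ gives T ∝ (L/R²)^(1/4), so
T_1/T_2 = (198 / 25.0²)^(1/4) = (0.3168)^(1/4) = 0.7502.

0.750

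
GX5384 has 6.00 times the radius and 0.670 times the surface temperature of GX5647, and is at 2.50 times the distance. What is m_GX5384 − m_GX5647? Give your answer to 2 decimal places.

L_GX5384/L_GX5647 = (6.00)²(0.670)⁴ = 7.254.
F_GX5384/F_GX5647 = (L_GX5384/L_GX5647)/(d_GX5384/d_GX5647)² = 7.254/6.250 = 1.161.
m_GX5384 − m_GX5647 = −2.5 log₁₀(1.161) = -0.16.

-0.16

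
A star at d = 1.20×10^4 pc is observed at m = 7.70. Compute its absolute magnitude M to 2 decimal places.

M = m − 5 log₁₀(d/10 pc) = 7.70 − 5 log₁₀(1.20×10^4/10)
  = 7.70 − 5 × 3.079 = 7.70 − 15.40 = -7.70.

-7.70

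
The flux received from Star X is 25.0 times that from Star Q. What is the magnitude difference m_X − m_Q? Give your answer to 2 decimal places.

m_X − m_Q = −2.5 log₁₀(F_X/F_Q) = −2.5 log₁₀(25.0) = −2.5 × (1.398) = -3.495.

-3.49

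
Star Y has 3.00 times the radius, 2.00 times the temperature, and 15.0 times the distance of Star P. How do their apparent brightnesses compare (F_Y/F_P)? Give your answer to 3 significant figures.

L_Y/L_P = (R_Y/R_P)²(T_Y/T_P)⁴ = (3.00)² × (2.00)⁴ = 144.0.
F_Y/F_P = (L_Y/L_P)/(d_Y/d_P)² = 144.0 / (15.0)² = 0.6400.

0.640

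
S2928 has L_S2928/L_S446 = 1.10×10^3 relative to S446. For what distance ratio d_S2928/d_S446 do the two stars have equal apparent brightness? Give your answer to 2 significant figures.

33

Equal flux requires L_S2928/d_S2928² = L_S446/d_S446², so d_S2928/d_S446 = √(L_S2928/L_S446)
= √(1.10×10^3) = 33.17.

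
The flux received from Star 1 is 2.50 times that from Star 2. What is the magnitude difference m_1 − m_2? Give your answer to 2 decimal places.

-0.99

m_1 − m_2 = −2.5 log₁₀(F_1/F_2) = −2.5 log₁₀(2.50) = −2.5 × (0.398) = -0.995.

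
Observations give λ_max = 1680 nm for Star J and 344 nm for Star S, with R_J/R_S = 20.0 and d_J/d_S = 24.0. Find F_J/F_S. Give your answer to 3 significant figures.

Wien's law: T_J/T_S = λ_S/λ_J = 344/1680 = 0.2048.
L_J/L_S = (R_J/R_S)²(T_J/T_S)⁴ = (20.0)²(0.2048)⁴ = 0.7032.
F_J/F_S = (L_J/L_S)/(d_J/d_S)² = 0.7032/(24.0)² = 0.001221.

0.00122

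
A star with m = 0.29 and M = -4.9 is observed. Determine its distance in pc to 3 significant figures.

109 pc

m − M = 5 log₁₀(d/10 pc)
0.29 − (-4.9) = 5.19 = 5 log₁₀(d/10)
d = 10 × 10^(5.19/5) = 10 × 10^1.038 = 109.1 pc.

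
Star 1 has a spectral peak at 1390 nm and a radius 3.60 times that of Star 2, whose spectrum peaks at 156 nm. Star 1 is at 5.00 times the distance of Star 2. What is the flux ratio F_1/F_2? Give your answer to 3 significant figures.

8.22×10^-5

Wien's law: T_1/T_2 = λ_2/λ_1 = 156/1390 = 0.1122.
L_1/L_2 = (R_1/R_2)²(T_1/T_2)⁴ = (3.60)²(0.1122)⁴ = 0.002056.
F_1/F_2 = (L_1/L_2)/(d_1/d_2)² = 0.002056/(5.00)² = 8.224×10^-5.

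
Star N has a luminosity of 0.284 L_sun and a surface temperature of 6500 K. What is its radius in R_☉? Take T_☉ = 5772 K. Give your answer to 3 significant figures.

0.420 R_☉

R/R_☉ = √(L/L_☉) / (T/T_☉)² = √(0.284) / (1.126)²
       = 0.5329 / 1.268 = 0.4202.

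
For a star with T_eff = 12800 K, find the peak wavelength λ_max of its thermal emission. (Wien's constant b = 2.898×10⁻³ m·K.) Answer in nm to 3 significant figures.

λ_max = b/T = 2.898×10⁻³ / 12800 = 2.26×10^-7 m = 226.4 nm.

226 nm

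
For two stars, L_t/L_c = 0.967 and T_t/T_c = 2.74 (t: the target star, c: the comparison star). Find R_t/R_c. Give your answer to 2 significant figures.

0.13

L ∝ R²T⁴ gives R ∝ √L / T², so
R_t/R_c = √(0.967) / (2.74)² = 0.9834 / 7.508 = 0.1310.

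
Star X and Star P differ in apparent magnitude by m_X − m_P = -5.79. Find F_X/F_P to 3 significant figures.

207

F_X/F_P = 10^(−(m_X − m_P)/2.5) = 10^(5.79/2.5) = 10^2.316 = 207.0.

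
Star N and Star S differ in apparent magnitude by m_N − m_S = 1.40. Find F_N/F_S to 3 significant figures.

F_N/F_S = 10^(−(m_N − m_S)/2.5) = 10^(-1.40/2.5) = 10^-0.560 = 0.2754.

0.275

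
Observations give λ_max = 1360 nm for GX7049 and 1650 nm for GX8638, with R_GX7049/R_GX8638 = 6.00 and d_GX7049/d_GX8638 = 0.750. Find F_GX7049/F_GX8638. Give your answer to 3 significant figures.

Wien's law: T_GX7049/T_GX8638 = λ_GX8638/λ_GX7049 = 1650/1360 = 1.213.
L_GX7049/L_GX8638 = (R_GX7049/R_GX8638)²(T_GX7049/T_GX8638)⁴ = (6.00)²(1.213)⁴ = 78.00.
F_GX7049/F_GX8638 = (L_GX7049/L_GX8638)/(d_GX7049/d_GX8638)² = 78.00/(0.750)² = 138.7.

139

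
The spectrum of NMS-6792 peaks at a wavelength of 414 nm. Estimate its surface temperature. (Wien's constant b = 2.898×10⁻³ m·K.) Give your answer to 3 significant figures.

7.00×10^3 K

T = b/λ_max = 2.898×10⁻³ / (414×10⁻⁹) = 7000 K.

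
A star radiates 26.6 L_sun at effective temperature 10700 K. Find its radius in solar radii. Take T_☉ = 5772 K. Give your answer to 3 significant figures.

1.50 solar radii

R/R_☉ = √(L/L_☉) / (T/T_☉)² = √(26.6) / (1.854)²
       = 5.158 / 3.436 = 1.501.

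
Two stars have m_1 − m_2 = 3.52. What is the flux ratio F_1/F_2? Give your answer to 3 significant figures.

0.0391

F_1/F_2 = 10^(−(m_1 − m_2)/2.5) = 10^(-3.52/2.5) = 10^-1.408 = 0.03908.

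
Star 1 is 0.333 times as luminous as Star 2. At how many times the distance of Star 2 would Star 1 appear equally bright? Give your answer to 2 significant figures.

Equal flux requires L_1/d_1² = L_2/d_2², so d_1/d_2 = √(L_1/L_2)
= √(0.333) = 0.5771.

0.58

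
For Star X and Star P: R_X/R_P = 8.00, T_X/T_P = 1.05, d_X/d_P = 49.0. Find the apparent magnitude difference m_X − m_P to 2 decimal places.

3.72

L_X/L_P = (8.00)²(1.05)⁴ = 77.79.
F_X/F_P = (L_X/L_P)/(d_X/d_P)² = 77.79/2401 = 0.03240.
m_X − m_P = −2.5 log₁₀(0.03240) = 3.72.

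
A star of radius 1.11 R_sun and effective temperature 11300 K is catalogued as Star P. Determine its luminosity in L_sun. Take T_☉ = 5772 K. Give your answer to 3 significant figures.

18.1 L_sun

L/L_☉ = (R/R_☉)² (T/T_☉)⁴ = (1.11)² × (11300/5772)⁴
       = 1.232 × (1.958)⁴ = 1.232 × 14.69 = 18.10.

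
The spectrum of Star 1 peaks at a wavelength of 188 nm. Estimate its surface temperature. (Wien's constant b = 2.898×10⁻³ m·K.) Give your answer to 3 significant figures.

T = b/λ_max = 2.898×10⁻³ / (188×10⁻⁹) = 1.541×10^4 K.

1.54×10^4 K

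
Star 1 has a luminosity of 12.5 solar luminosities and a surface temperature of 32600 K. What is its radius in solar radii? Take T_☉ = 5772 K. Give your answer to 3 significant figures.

R/R_☉ = √(L/L_☉) / (T/T_☉)² = √(12.5) / (5.648)²
       = 3.536 / 31.90 = 0.1108.

0.111 solar radii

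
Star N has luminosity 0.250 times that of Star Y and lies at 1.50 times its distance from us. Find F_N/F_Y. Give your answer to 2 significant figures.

F = L/(4πd²), so F_N/F_Y = (L_N/L_Y) / (d_N/d_Y)²
= 0.250 / (1.50)² = 0.250 / 2.250 = 0.1111.

0.11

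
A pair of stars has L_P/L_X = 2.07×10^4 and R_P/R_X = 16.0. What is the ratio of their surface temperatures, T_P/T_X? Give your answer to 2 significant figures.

3.0

L ∝ R²T⁴ gives T ∝ (L/R²)^(1/4), so
T_P/T_X = (2.07×10^4 / 16.0²)^(1/4) = (80.86)^(1/4) = 2.999.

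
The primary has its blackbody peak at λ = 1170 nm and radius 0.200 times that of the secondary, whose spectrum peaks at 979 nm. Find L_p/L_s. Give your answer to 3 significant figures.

Wien's law gives T ∝ 1/λ_max, so T_p/T_s = λ_s/λ_p = 979/1170 = 0.8368.
Then L ∝ R²T⁴ gives L_p/L_s = (0.200)² × (0.8368)⁴ = 0.04000 × 0.4902 = 0.01961.

0.0196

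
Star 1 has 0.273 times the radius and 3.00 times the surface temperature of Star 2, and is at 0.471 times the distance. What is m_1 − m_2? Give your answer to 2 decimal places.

L_1/L_2 = (0.273)²(3.00)⁴ = 6.037.
F_1/F_2 = (L_1/L_2)/(d_1/d_2)² = 6.037/0.2218 = 27.21.
m_1 − m_2 = −2.5 log₁₀(27.21) = -3.59.

-3.59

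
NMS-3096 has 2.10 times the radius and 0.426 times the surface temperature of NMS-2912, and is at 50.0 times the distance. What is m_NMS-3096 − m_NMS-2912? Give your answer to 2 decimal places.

L_NMS-3096/L_NMS-2912 = (2.10)²(0.426)⁴ = 0.1452.
F_NMS-3096/F_NMS-2912 = (L_NMS-3096/L_NMS-2912)/(d_NMS-3096/d_NMS-2912)² = 0.1452/2500 = 5.809×10^-5.
m_NMS-3096 − m_NMS-2912 = −2.5 log₁₀(5.809×10^-5) = 10.59.

10.59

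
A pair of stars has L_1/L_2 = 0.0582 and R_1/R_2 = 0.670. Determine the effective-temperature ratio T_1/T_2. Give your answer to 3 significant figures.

L ∝ R²T⁴ gives T ∝ (L/R²)^(1/4), so
T_1/T_2 = (0.0582 / 0.670²)^(1/4) = (0.1297)^(1/4) = 0.6001.

0.600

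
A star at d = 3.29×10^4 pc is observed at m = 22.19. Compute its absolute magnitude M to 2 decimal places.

M = m − 5 log₁₀(d/10 pc) = 22.19 − 5 log₁₀(3.29×10^4/10)
  = 22.19 − 5 × 3.517 = 22.19 − 17.59 = 4.60.

4.60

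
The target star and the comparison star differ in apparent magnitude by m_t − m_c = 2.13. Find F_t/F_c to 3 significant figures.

F_t/F_c = 10^(−(m_t − m_c)/2.5) = 10^(-2.13/2.5) = 10^-0.852 = 0.1406.

0.141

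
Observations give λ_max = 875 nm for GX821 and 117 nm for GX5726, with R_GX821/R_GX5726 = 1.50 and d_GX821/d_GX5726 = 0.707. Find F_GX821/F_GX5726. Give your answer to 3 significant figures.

Wien's law: T_GX821/T_GX5726 = λ_GX5726/λ_GX821 = 117/875 = 0.1337.
L_GX821/L_GX5726 = (R_GX821/R_GX5726)²(T_GX821/T_GX5726)⁴ = (1.50)²(0.1337)⁴ = 7.193×10^-4.
F_GX821/F_GX5726 = (L_GX821/L_GX5726)/(d_GX821/d_GX5726)² = 7.193×10^-4/(0.707)² = 0.001439.

0.00144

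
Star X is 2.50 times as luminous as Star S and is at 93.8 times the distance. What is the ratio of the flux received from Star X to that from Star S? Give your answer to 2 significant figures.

2.8×10^-4

F = L/(4πd²), so F_X/F_S = (L_X/L_S) / (d_X/d_S)²
= 2.50 / (93.8)² = 2.50 / 8798 = 2.841×10^-4.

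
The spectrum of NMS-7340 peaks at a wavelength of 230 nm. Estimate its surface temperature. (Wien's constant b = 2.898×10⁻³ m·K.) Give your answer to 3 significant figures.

1.26×10^4 K

T = b/λ_max = 2.898×10⁻³ / (230×10⁻⁹) = 1.260×10^4 K.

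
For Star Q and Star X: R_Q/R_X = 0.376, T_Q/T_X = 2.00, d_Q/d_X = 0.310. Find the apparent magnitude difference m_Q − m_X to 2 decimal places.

-3.43

L_Q/L_X = (0.376)²(2.00)⁴ = 2.262.
F_Q/F_X = (L_Q/L_X)/(d_Q/d_X)² = 2.262/0.09610 = 23.54.
m_Q − m_X = −2.5 log₁₀(23.54) = -3.43.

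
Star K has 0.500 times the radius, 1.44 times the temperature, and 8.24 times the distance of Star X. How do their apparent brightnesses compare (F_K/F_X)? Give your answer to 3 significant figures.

L_K/L_X = (R_K/R_X)²(T_K/T_X)⁴ = (0.500)² × (1.44)⁴ = 1.075.
F_K/F_X = (L_K/L_X)/(d_K/d_X)² = 1.075 / (8.24)² = 0.01583.

0.0158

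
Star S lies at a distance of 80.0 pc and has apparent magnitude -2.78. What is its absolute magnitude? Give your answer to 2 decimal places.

M = m − 5 log₁₀(d/10 pc) = -2.78 − 5 log₁₀(80.0/10)
  = -2.78 − 5 × 0.903 = -2.78 − 4.52 = -7.30.

-7.30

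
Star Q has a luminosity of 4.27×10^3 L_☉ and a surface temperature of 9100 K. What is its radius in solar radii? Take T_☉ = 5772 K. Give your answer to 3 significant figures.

26.3 solar radii

R/R_☉ = √(L/L_☉) / (T/T_☉)² = √(4.27×10^3) / (1.577)²
       = 65.35 / 2.486 = 26.29.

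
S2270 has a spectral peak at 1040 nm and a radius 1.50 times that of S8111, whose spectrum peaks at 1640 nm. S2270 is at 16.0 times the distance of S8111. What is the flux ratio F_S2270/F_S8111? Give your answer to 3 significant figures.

Wien's law: T_S2270/T_S8111 = λ_S8111/λ_S2270 = 1640/1040 = 1.577.
L_S2270/L_S8111 = (R_S2270/R_S8111)²(T_S2270/T_S8111)⁴ = (1.50)²(1.577)⁴ = 13.91.
F_S2270/F_S8111 = (L_S2270/L_S8111)/(d_S2270/d_S8111)² = 13.91/(16.0)² = 0.05435.

0.0543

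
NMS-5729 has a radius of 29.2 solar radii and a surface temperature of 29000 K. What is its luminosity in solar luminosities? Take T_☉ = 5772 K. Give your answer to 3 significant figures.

5.43×10^5 solar luminosities

L/L_☉ = (R/R_☉)² (T/T_☉)⁴ = (29.2)² × (29000/5772)⁴
       = 852.6 × (5.024)⁴ = 852.6 × 637.2 = 5.433×10^5.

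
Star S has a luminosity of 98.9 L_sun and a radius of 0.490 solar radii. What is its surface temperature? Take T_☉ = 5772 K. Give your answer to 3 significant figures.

2.60×10^4 K

T/T_☉ = (L/L_☉)^(1/4) / (R/R_☉)^(1/2)
T = 5772 × (98.9)^(1/4) / √(0.490) = 5772 × 3.154 / 0.7000 = 2.600×10^4 K.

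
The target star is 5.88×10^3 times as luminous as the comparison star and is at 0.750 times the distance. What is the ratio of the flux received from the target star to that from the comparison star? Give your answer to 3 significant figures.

1.05×10^4

F = L/(4πd²), so F_t/F_c = (L_t/L_c) / (d_t/d_c)²
= 5.88×10^3 / (0.750)² = 5.88×10^3 / 0.5625 = 1.045×10^4.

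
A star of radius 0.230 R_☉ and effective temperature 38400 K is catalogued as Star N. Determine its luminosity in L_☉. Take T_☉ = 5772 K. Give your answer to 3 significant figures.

104 L_☉

L/L_☉ = (R/R_☉)² (T/T_☉)⁴ = (0.230)² × (38400/5772)⁴
       = 0.05290 × (6.653)⁴ = 0.05290 × 1959 = 103.6.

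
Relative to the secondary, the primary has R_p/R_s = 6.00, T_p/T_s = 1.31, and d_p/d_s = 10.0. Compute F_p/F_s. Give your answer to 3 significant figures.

L_p/L_s = (R_p/R_s)²(T_p/T_s)⁴ = (6.00)² × (1.31)⁴ = 106.0.
F_p/F_s = (L_p/L_s)/(d_p/d_s)² = 106.0 / (10.0)² = 1.060.

1.06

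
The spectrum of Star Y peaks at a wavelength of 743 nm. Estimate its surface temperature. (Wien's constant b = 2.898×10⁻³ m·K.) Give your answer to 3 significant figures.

3.90×10^3 K

T = b/λ_max = 2.898×10⁻³ / (743×10⁻⁹) = 3900 K.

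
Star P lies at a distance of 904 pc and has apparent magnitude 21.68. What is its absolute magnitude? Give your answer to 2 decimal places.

M = m − 5 log₁₀(d/10 pc) = 21.68 − 5 log₁₀(904/10)
  = 21.68 − 5 × 1.956 = 21.68 − 9.78 = 11.90.

11.90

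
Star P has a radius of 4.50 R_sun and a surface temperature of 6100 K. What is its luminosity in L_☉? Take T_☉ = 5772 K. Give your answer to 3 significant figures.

L/L_☉ = (R/R_☉)² (T/T_☉)⁴ = (4.50)² × (6100/5772)⁴
       = 20.25 × (1.057)⁴ = 20.25 × 1.247 = 25.26.

25.3 L_☉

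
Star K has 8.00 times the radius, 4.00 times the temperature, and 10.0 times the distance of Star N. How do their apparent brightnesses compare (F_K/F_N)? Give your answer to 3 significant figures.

164

L_K/L_N = (R_K/R_N)²(T_K/T_N)⁴ = (8.00)² × (4.00)⁴ = 1.638×10^4.
F_K/F_N = (L_K/L_N)/(d_K/d_N)² = 1.638×10^4 / (10.0)² = 163.8.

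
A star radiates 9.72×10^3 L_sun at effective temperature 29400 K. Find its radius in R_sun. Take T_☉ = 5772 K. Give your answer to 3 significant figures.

3.80 R_sun

R/R_☉ = √(L/L_☉) / (T/T_☉)² = √(9.72×10^3) / (5.094)²
       = 98.59 / 25.94 = 3.800.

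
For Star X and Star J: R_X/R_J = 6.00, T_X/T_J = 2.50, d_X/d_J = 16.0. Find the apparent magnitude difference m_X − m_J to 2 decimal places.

L_X/L_J = (6.00)²(2.50)⁴ = 1406.
F_X/F_J = (L_X/L_J)/(d_X/d_J)² = 1406/256.0 = 5.493.
m_X − m_J = −2.5 log₁₀(5.493) = -1.85.

-1.85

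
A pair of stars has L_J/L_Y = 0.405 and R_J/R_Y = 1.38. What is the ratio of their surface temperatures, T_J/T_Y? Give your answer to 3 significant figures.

L ∝ R²T⁴ gives T ∝ (L/R²)^(1/4), so
T_J/T_Y = (0.405 / 1.38²)^(1/4) = (0.2127)^(1/4) = 0.6791.

0.679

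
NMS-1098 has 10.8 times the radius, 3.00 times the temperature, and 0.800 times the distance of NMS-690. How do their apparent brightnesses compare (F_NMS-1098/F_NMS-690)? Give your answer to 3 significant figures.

L_NMS-1098/L_NMS-690 = (R_NMS-1098/R_NMS-690)²(T_NMS-1098/T_NMS-690)⁴ = (10.8)² × (3.00)⁴ = 9448.
F_NMS-1098/F_NMS-690 = (L_NMS-1098/L_NMS-690)/(d_NMS-1098/d_NMS-690)² = 9448 / (0.800)² = 1.476×10^4.

1.48×10^4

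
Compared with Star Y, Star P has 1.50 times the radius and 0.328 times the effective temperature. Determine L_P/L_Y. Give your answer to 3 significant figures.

From the Stefan–Boltzmann law, L ∝ R²T⁴, so
L_P/L_Y = (R_P/R_Y)² (T_P/T_Y)⁴ = (1.50)² × (0.328)⁴ = 2.250 × 0.01157 = 0.02604.

0.0260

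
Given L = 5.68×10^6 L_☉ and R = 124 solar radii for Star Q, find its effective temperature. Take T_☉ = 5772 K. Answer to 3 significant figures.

T/T_☉ = (L/L_☉)^(1/4) / (R/R_☉)^(1/2)
T = 5772 × (5.68×10^6)^(1/4) / √(124) = 5772 × 48.82 / 11.14 = 2.530×10^4 K.

2.53×10^4 K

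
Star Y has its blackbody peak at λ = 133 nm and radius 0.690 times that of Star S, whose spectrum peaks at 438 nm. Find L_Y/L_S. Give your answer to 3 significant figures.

56.0

Wien's law gives T ∝ 1/λ_max, so T_Y/T_S = λ_S/λ_Y = 438/133 = 3.293.
Then L ∝ R²T⁴ gives L_Y/L_S = (0.690)² × (3.293)⁴ = 0.4761 × 117.6 = 56.00.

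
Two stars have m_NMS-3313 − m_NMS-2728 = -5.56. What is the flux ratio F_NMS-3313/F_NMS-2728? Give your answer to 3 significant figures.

167

F_NMS-3313/F_NMS-2728 = 10^(−(m_NMS-3313 − m_NMS-2728)/2.5) = 10^(5.56/2.5) = 10^2.224 = 167.5.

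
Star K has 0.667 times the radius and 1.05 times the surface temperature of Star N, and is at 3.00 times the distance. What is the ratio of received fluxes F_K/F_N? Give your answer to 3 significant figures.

L_K/L_N = (R_K/R_N)²(T_K/T_N)⁴ = (0.667)² × (1.05)⁴ = 0.5408.
F_K/F_N = (L_K/L_N)/(d_K/d_N)² = 0.5408 / (3.00)² = 0.06009.

0.0601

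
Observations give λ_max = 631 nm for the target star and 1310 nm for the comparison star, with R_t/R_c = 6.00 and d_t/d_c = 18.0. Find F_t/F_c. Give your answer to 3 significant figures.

2.06

Wien's law: T_t/T_c = λ_c/λ_t = 1310/631 = 2.076.
L_t/L_c = (R_t/R_c)²(T_t/T_c)⁴ = (6.00)²(2.076)⁴ = 668.8.
F_t/F_c = (L_t/L_c)/(d_t/d_c)² = 668.8/(18.0)² = 2.064.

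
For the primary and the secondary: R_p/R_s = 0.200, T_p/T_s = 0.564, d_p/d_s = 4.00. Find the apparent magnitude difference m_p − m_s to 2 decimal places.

8.99

L_p/L_s = (0.200)²(0.564)⁴ = 0.004047.
F_p/F_s = (L_p/L_s)/(d_p/d_s)² = 0.004047/16.00 = 2.530×10^-4.
m_p − m_s = −2.5 log₁₀(2.530×10^-4) = 8.99.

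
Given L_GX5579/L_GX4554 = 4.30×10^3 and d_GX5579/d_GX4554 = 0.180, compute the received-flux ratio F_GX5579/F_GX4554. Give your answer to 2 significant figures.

F = L/(4πd²), so F_GX5579/F_GX4554 = (L_GX5579/L_GX4554) / (d_GX5579/d_GX4554)²
= 4.30×10^3 / (0.180)² = 4.30×10^3 / 0.03240 = 1.327×10^5.

1.3×10^5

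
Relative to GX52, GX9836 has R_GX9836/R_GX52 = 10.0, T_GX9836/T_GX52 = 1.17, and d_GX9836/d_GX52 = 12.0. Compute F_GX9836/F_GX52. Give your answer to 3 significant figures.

L_GX9836/L_GX52 = (R_GX9836/R_GX52)²(T_GX9836/T_GX52)⁴ = (10.0)² × (1.17)⁴ = 187.4.
F_GX9836/F_GX52 = (L_GX9836/L_GX52)/(d_GX9836/d_GX52)² = 187.4 / (12.0)² = 1.301.

1.30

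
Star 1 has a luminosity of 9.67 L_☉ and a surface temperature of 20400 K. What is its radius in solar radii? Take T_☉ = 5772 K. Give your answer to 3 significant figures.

0.249 solar radii

R/R_☉ = √(L/L_☉) / (T/T_☉)² = √(9.67) / (3.534)²
       = 3.110 / 12.49 = 0.2489.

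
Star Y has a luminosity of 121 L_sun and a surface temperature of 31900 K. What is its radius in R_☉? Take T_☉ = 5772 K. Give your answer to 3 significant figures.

0.360 R_☉

R/R_☉ = √(L/L_☉) / (T/T_☉)² = √(121) / (5.527)²
       = 11.00 / 30.54 = 0.3601.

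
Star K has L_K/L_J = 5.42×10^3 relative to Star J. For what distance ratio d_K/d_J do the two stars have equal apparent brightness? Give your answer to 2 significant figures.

Equal flux requires L_K/d_K² = L_J/d_J², so d_K/d_J = √(L_K/L_J)
= √(5.42×10^3) = 73.62.

74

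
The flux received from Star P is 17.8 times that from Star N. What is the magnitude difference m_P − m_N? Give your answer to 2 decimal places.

m_P − m_N = −2.5 log₁₀(F_P/F_N) = −2.5 log₁₀(17.8) = −2.5 × (1.250) = -3.126.

-3.13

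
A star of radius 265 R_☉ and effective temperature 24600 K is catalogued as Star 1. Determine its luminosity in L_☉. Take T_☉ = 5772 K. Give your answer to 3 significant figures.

L/L_☉ = (R/R_☉)² (T/T_☉)⁴ = (265)² × (24600/5772)⁴
       = 7.022×10^4 × (4.262)⁴ = 7.022×10^4 × 329.9 = 2.317×10^7.

2.32×10^7 L_☉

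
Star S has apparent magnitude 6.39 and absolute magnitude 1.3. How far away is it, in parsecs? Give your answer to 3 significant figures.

104 pc

m − M = 5 log₁₀(d/10 pc)
6.39 − (1.3) = 5.09 = 5 log₁₀(d/10)
d = 10 × 10^(5.09/5) = 10 × 10^1.018 = 104.2 pc.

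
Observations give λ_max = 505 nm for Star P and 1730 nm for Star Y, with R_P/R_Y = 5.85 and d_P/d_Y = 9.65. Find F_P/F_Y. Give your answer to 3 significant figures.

50.6

Wien's law: T_P/T_Y = λ_Y/λ_P = 1730/505 = 3.426.
L_P/L_Y = (R_P/R_Y)²(T_P/T_Y)⁴ = (5.85)²(3.426)⁴ = 4713.
F_P/F_Y = (L_P/L_Y)/(d_P/d_Y)² = 4713/(9.65)² = 50.61.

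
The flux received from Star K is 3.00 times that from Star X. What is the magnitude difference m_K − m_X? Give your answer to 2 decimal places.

-1.19

m_K − m_X = −2.5 log₁₀(F_K/F_X) = −2.5 log₁₀(3.00) = −2.5 × (0.477) = -1.193.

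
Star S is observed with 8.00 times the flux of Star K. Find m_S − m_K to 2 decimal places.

-2.26

m_S − m_K = −2.5 log₁₀(F_S/F_K) = −2.5 log₁₀(8.00) = −2.5 × (0.903) = -2.258.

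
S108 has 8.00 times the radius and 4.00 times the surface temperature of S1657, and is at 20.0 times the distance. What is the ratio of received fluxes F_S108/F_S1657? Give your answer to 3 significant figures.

41.0

L_S108/L_S1657 = (R_S108/R_S1657)²(T_S108/T_S1657)⁴ = (8.00)² × (4.00)⁴ = 1.638×10^4.
F_S108/F_S1657 = (L_S108/L_S1657)/(d_S108/d_S1657)² = 1.638×10^4 / (20.0)² = 40.96.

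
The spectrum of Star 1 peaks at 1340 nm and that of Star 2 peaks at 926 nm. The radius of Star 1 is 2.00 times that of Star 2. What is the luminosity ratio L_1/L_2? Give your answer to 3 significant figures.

Wien's law gives T ∝ 1/λ_max, so T_1/T_2 = λ_2/λ_1 = 926/1340 = 0.6910.
Then L ∝ R²T⁴ gives L_1/L_2 = (2.00)² × (0.6910)⁴ = 4.000 × 0.2280 = 0.9122.

0.912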